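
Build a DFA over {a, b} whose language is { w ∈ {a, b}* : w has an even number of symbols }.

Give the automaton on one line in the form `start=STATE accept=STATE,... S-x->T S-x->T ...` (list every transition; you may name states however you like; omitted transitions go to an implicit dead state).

start=q0 accept=q0 q0-a->q1 q0-b->q1 q1-a->q0 q1-b->q0

Only the length mod 2 matters, so use a 2-cycle: from any state, every input symbol moves to the next state, wrapping q1 back to q0. Mark q0 accepting.
A 2-state machine:
        a   b  
>* q0   q1  q1 
   q1   q0  q0 
(> = start, * = accepting)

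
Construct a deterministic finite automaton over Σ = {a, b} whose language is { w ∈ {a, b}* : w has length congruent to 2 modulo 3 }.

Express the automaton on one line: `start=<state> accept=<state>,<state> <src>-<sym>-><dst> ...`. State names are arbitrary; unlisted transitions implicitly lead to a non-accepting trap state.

start=q0 accept=q2 q0-a->q1 q0-b->q1 q1-a->q2 q1-b->q2 q2-a->q0 q2-b->q0

Only the length mod 3 matters, so use a 3-cycle: from any state, every input symbol moves to the next state, wrapping q2 back to q0. Mark q2 accepting.
        a   b  
>  q0   q1  q1 
   q1   q2  q2 
 * q2   q0  q0 
(> = start, * = accepting)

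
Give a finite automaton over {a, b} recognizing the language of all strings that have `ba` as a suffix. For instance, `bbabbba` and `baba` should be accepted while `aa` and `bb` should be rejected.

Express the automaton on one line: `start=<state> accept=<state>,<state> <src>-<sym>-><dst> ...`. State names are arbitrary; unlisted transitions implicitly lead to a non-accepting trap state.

start=q0 accept=q2 q0-a->q0 q0-b->q1 q1-a->q2 q1-b->q1 q2-a->q0 q2-b->q1

Let each state record the length of the longest suffix of the input read so far that is also a prefix of `ba`. q1 means the last symbol is `b`; q2 means the last 2 symbols are `ba`. Accept only at q2, where the string currently ends in `ba`.
        a   b  
>  q0   q0  q1 
   q1   q2  q1 
 * q2   q0  q1 
(> = start, * = accepting)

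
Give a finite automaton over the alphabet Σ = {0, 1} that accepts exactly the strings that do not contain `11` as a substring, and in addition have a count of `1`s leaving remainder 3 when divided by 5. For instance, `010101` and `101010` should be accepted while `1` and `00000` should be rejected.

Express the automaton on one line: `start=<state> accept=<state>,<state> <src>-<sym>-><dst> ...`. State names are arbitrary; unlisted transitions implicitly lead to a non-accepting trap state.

Run two small machines in parallel and take their product. One (3 states) tracks partial matches of the forbidden pattern `11`; the other (5 states) tracks the count of `1`s modulo 5. Each combined state is a pair, one component from each; accept when both components accept. Equivalent product states are then merged.
11 states suffice.
          0    1  
>  S0     S0   S1 
   S1     S2   S3 
   S2     S2   S4 
   S3     S3   S3 
   S4     S5   S3 
   S5     S5   S6 
 * S6     S7   S3 
 * S7     S7   S8 
   S8     S9   S3 
   S9     S9  S10 
   S10    S0   S3 
(> = start, * = accepting)

start=S0 accept=S6,S7 S0-0->S0 S0-1->S1 S1-0->S2 S1-1->S3 S2-0->S2 S2-1->S4 S3-0->S3 S3-1->S3 S4-0->S5 S4-1->S3 S5-0->S5 S5-1->S6 S6-0->S7 S6-1->S3 S7-0->S7 S7-1->S8 S8-0->S9 S8-1->S3 S9-0->S9 S9-1->S10 S10-0->S0 S10-1->S3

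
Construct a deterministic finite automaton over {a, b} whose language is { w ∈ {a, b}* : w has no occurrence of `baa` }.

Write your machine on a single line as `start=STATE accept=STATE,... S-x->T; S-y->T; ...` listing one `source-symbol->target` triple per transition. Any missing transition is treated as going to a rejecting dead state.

start=q0; accept=q0,q1,q2; q0-a->q0; q0-b->q1; q1-a->q2; q1-b->q1; q2-a->q3; q2-b->q1; q3-a->q3; q3-b->q3

This is the complement of 'contains `baa`'. Use the same substring-matching states — q0 through q3 holding how much of `baa` has just been matched — but flip the accepting set: everything except the trap q3 accepts.
A 4-state machine:
        a   b  
>* q0   q0  q1 
 * q1   q2  q1 
 * q2   q3  q1 
   q3   q3  q3 
(> = start, * = accepting)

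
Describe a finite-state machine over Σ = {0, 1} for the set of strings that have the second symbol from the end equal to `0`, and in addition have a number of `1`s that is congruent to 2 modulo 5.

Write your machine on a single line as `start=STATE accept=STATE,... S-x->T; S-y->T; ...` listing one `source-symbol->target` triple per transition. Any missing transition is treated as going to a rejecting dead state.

Build one automaton per condition and run them in lockstep. One (7 states) tracks the last 2 symbols read; the other (5 states) tracks the count of `1`s modulo 5. Each combined state is a pair, one component from each; accept when both components accept. Equivalent product states are then merged.
A 9-state machine:
        0   1  
>  s0   s0  s1 
   s1   s2  s3 
   s2   s2  s4 
   s3   s5  s6 
 * s4   s5  s6 
   s5   s7  s6 
   s6   s6  s8 
 * s7   s7  s6 
   s8   s8  s0 
(> = start, * = accepting)

start=s0; accept=s4,s7; s0-0->s0; s0-1->s1; s1-0->s2; s1-1->s3; s2-0->s2; s2-1->s4; s3-0->s5; s3-1->s6; s4-0->s5; s4-1->s6; s5-0->s7; s5-1->s6; s6-0->s6; s6-1->s8; s7-0->s7; s7-1->s6; s8-0->s8; s8-1->s0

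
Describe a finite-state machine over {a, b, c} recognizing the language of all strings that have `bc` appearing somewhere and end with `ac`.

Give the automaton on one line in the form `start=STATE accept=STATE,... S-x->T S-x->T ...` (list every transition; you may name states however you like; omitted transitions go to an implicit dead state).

start=q0 accept=q6 q0-a->q1 q0-b->q2 q0-c->q0 q1-a->q1 q1-b->q2 q1-c->q3 q2-a->q1 q2-b->q2 q2-c->q4 q3-a->q1 q3-b->q2 q3-c->q0 q4-a->q5 q4-b->q4 q4-c->q4 q5-a->q5 q5-b->q4 q5-c->q6 q6-a->q5 q6-b->q4 q6-c->q4

Handle the two conditions separately and then intersect. The first has 3 states tracking whether and how much of `bc` has been seen; the second has 3 states tracking how much of the suffix `ac` has currently been matched. A product state is a pair (one from each), accepting exactly when both do.
With 7 states:
        a   b   c  
>  q0   q1  q2  q0 
   q1   q1  q2  q3 
   q2   q1  q2  q4 
   q3   q1  q2  q0 
   q4   q5  q4  q4 
   q5   q5  q4  q6 
 * q6   q5  q4  q4 
(> = start, * = accepting)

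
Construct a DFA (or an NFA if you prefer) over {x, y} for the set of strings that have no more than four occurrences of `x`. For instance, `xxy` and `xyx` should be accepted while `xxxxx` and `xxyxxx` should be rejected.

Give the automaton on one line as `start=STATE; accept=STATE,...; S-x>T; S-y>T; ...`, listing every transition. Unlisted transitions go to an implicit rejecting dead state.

start=q0; accept=q0,q1,q2,q3,q4; q0-x>q1; q0-y>q0; q1-x>q2; q1-y>q1; q2-x>q3; q2-y>q2; q3-x>q4; q3-y>q3; q4-x>q5; q4-y>q4; q5-x>q5; q5-y>q5

Count `x`s, saturating at 5: states q0 through q4 mean 0 through 4 `x`s seen; q5 means more than 4. Each `x` increments (capped at q5); other symbols loop. Accept from {q0, q1, q2, q3, q4}.
        x   y  
>* q0   q1  q0 
 * q1   q2  q1 
 * q2   q3  q2 
 * q3   q4  q3 
 * q4   q5  q4 
   q5   q5  q5 
(> = start, * = accepting)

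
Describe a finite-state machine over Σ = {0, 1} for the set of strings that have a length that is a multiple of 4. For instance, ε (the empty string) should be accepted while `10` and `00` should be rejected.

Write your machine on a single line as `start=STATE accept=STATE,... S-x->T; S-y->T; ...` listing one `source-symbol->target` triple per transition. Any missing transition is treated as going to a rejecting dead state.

Only the length mod 4 matters, so use a 4-cycle: from any state, every input symbol moves to the next state, wrapping q3 back to q0. Mark q0 accepting.
With 4 states:
        0   1  
>* q0   q1  q1 
   q1   q2  q2 
   q2   q3  q3 
   q3   q0  q0 
(> = start, * = accepting)

start=q0; accept=q0; q0-0->q1; q0-1->q1; q1-0->q2; q1-1->q2; q2-0->q3; q2-1->q3; q3-0->q0; q3-1->q0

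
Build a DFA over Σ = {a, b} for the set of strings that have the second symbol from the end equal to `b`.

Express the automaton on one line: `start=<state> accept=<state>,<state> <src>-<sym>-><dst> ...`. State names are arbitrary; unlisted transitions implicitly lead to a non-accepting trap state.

A DFA must remember the last 2 symbols (since which symbol is second-to-last isn't known until the input ends). Use one state per possible window of the last ≤2 symbols; accept from those whose window starts with `b`.
A 7-state machine:
        a   b  
>  s0   s1  s2 
   s1   s3  s4 
   s2   s5  s6 
   s3   s3  s4 
   s4   s5  s6 
 * s5   s3  s4 
 * s6   s5  s6 
(> = start, * = accepting)

start=s0 accept=s5,s6 s0-a->s1 s0-b->s2 s1-a->s3 s1-b->s4 s2-a->s5 s2-b->s6 s3-a->s3 s3-b->s4 s4-a->s5 s4-b->s6 s5-a->s3 s5-b->s4 s6-a->s5 s6-b->s6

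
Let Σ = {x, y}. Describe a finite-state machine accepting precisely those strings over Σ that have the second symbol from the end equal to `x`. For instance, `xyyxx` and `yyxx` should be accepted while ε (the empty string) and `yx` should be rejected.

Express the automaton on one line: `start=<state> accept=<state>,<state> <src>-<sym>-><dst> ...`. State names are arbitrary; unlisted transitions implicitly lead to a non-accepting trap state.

A DFA must remember the last 2 symbols (since which symbol is second-to-last isn't known until the input ends). Use one state per possible window of the last ≤2 symbols; accept from those whose window starts with `x`.
With 7 states:
        x   y  
>  s0   s1  s2 
   s1   s3  s4 
   s2   s5  s6 
 * s3   s3  s4 
 * s4   s5  s6 
   s5   s3  s4 
   s6   s5  s6 
(> = start, * = accepting)

start=s0 accept=s3,s4 s0-x->s1 s0-y->s2 s1-x->s3 s1-y->s4 s2-x->s5 s2-y->s6 s3-x->s3 s3-y->s4 s4-x->s5 s4-y->s6 s5-x->s3 s5-y->s4 s6-x->s5 s6-y->s6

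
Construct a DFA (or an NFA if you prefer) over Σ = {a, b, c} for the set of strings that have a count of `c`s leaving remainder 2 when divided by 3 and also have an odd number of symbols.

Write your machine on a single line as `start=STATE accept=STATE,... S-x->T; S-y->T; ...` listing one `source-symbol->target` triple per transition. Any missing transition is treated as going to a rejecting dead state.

Run two small machines in parallel and take their product. The first has 3 states tracking the count of `c`s modulo 3; the second has 2 states tracking the input length modulo 2. A product state is a pair (one from each), accepting exactly when both do.
A 6-state machine:
        a   b   c  
>  s0   s1  s1  s2 
   s1   s0  s0  s3 
   s2   s3  s3  s4 
   s3   s2  s2  s5 
   s4   s5  s5  s1 
 * s5   s4  s4  s0 
(> = start, * = accepting)

start=s0; accept=s5; s0-a->s1; s0-b->s1; s0-c->s2; s1-a->s0; s1-b->s0; s1-c->s3; s2-a->s3; s2-b->s3; s2-c->s4; s3-a->s2; s3-b->s2; s3-c->s5; s4-a->s5; s4-b->s5; s4-c->s1; s5-a->s4; s5-b->s4; s5-c->s0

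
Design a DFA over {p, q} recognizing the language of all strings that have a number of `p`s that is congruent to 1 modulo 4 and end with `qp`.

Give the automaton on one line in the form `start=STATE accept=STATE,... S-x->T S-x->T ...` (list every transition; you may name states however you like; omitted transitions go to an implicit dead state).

start=S0 accept=S4 S0-p->S1 S0-q->S2 S1-p->S3 S1-q->S1 S2-p->S4 S2-q->S2 S3-p->S5 S3-q->S3 S4-p->S3 S4-q->S1 S5-p->S0 S5-q->S5

Build one automaton per condition and run them in lockstep. One (4 states) tracks the count of `p`s modulo 4; the other (3 states) tracks how much of the suffix `qp` has currently been matched. Each combined state is a pair, one component from each; accept when both components accept. Minimizing collapses redundant product states.
With 6 states:
        p   q  
>  S0   S1  S2 
   S1   S3  S1 
   S2   S4  S2 
   S3   S5  S3 
 * S4   S3  S1 
   S5   S0  S5 
(> = start, * = accepting)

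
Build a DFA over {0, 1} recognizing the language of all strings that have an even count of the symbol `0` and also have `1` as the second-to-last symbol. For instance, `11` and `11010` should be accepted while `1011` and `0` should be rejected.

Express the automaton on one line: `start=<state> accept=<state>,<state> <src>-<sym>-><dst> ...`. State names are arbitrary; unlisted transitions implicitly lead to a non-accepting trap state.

Run two small machines in parallel and take their product. The first has 2 states tracking the count of `0`s modulo 2; the second has 7 states tracking the last 2 symbols read. A product state is a pair (one from each), accepting exactly when both do. After merging equivalent states the machine shrinks.
With 6 states:
        0   1  
>  s0   s1  s2 
   s1   s0  s3 
   s2   s1  s4 
   s3   s5  s3 
 * s4   s1  s4 
 * s5   s1  s2 
(> = start, * = accepting)

start=s0 accept=s4,s5 s0-0->s1 s0-1->s2 s1-0->s0 s1-1->s3 s2-0->s1 s2-1->s4 s3-0->s5 s3-1->s3 s4-0->s1 s4-1->s4 s5-0->s1 s5-1->s2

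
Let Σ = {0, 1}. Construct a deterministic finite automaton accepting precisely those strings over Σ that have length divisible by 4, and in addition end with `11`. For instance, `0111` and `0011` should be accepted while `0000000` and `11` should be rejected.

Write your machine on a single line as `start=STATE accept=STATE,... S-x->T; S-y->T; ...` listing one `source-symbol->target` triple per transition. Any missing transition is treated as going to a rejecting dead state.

Build one automaton per condition and run them in lockstep. The first has 4 states tracking the input length modulo 4; the second has 3 states tracking how much of the suffix `11` has currently been matched. A product state is a pair (one from each), accepting exactly when both do. After merging equivalent states the machine shrinks.
6 states suffice.
        0   1  
>  s0   s1  s1 
   s1   s2  s2 
   s2   s3  s4 
   s3   s0  s0 
   s4   s0  s5 
 * s5   s1  s1 
(> = start, * = accepting)

start=s0; accept=s5; s0-0->s1; s0-1->s1; s1-0->s2; s1-1->s2; s2-0->s3; s2-1->s4; s3-0->s0; s3-1->s0; s4-0->s0; s4-1->s5; s5-0->s1; s5-1->s1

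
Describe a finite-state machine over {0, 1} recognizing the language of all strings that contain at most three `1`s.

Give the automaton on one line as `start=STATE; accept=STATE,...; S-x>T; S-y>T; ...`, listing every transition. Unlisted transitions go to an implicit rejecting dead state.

Count `1`s, saturating at 4: states S0 through S3 mean 0 through 3 `1`s seen; S4 means more than 3. Each `1` increments (capped at S4); other symbols loop. Accept from {S0, S1, S2, S3}.
A 5-state machine:
        0   1  
>* S0   S0  S1 
 * S1   S1  S2 
 * S2   S2  S3 
 * S3   S3  S4 
   S4   S4  S4 
(> = start, * = accepting)

start=S0; accept=S0,S1,S2,S3; S0-0>S0; S0-1>S1; S1-0>S1; S1-1>S2; S2-0>S2; S2-1>S3; S3-0>S3; S3-1>S4; S4-0>S4; S4-1>S4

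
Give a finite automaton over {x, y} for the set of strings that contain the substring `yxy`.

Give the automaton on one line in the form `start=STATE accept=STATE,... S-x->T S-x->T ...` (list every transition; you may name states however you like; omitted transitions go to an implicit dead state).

start=q0 accept=q3 q0-x->q0 q0-y->q1 q1-x->q2 q1-y->q1 q2-x->q0 q2-y->q3 q3-x->q3 q3-y->q3

Track how much of `yxy` has been matched so far: state q0 is no progress, q3 is the absorbing accept state reached once `yxy` has occurred. Intermediate states record partial matches; on a mismatch, fall back to the longest reusable overlap.
A 4-state machine:
        x   y  
>  q0   q0  q1 
   q1   q2  q1 
   q2   q0  q3 
 * q3   q3  q3 
(> = start, * = accepting)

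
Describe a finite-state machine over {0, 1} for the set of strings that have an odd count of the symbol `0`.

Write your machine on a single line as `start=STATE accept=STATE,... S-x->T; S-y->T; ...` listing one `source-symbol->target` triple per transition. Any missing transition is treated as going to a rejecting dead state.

start=q0; accept=q1; q0-0->q1; q0-1->q0; q1-0->q0; q1-1->q1

Keep the running count of `0`s modulo 2: each `0` advances along the cycle q0 → q1 → q0 while other symbols loop. Accept at q1.
With 2 states:
        0   1  
>  q0   q1  q0 
 * q1   q0  q1 
(> = start, * = accepting)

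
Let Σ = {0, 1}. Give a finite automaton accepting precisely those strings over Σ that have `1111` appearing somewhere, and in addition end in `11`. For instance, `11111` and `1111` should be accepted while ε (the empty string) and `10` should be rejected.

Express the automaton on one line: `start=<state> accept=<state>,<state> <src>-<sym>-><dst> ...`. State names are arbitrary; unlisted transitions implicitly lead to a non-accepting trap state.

Run two small machines in parallel and take their product. The first has 5 states tracking whether and how much of `1111` has been seen; the second has 3 states tracking how much of the suffix `11` has currently been matched. A product state is a pair (one from each), accepting exactly when both do.
With 7 states:
        0   1  
>  S0   S0  S1 
   S1   S0  S2 
   S2   S0  S3 
   S3   S0  S4 
 * S4   S5  S4 
   S5   S5  S6 
   S6   S5  S4 
(> = start, * = accepting)

start=S0 accept=S4 S0-0->S0 S0-1->S1 S1-0->S0 S1-1->S2 S2-0->S0 S2-1->S3 S3-0->S0 S3-1->S4 S4-0->S5 S4-1->S4 S5-0->S5 S5-1->S6 S6-0->S5 S6-1->S4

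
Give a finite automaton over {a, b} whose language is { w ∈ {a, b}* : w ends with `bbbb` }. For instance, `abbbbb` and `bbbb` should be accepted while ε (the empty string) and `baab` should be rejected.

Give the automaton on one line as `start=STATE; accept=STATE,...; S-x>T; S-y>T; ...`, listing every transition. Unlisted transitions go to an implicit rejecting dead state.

start=s0; accept=s4; s0-a>s0; s0-b>s1; s1-a>s0; s1-b>s2; s2-a>s0; s2-b>s3; s3-a>s0; s3-b>s4; s4-a>s0; s4-b>s4

Let each state record the length of the longest suffix of the input read so far that is also a prefix of `bbbb`. s1 means the last symbol is `b`; s2 means the last 2 symbols are `bb`; s3 means the last 3 symbols are `bbb`; s4 means the last 4 symbols are `bbbb`. Accept only at s4, where the string currently ends in `bbbb`.
        a   b  
>  s0   s0  s1 
   s1   s0  s2 
   s2   s0  s3 
   s3   s0  s4 
 * s4   s0  s4 
(> = start, * = accepting)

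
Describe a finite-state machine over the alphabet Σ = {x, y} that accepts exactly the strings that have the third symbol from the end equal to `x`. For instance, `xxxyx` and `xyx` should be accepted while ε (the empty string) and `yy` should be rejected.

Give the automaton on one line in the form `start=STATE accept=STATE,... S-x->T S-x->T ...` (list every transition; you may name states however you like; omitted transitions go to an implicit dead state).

Because acceptance depends on a position counted from the end, the machine has to buffer the most recent 3 symbols. Make each state the string of the last up-to-3 symbols read; on input `x` shift the window left and append `x`. Accept when the buffered window has length 3 and begins with `x`.
A 15-state machine:
          x    y  
>  S0     S1   S2 
   S1     S3   S4 
   S2     S5   S6 
   S3     S7   S8 
   S4     S9  S10 
   S5    S11  S12 
   S6    S13  S14 
 * S7     S7   S8 
 * S8     S9  S10 
 * S9    S11  S12 
 * S10   S13  S14 
   S11    S7   S8 
   S12    S9  S10 
   S13   S11  S12 
   S14   S13  S14 
(> = start, * = accepting)

start=S0 accept=S7,S8,S9,S10 S0-x->S1 S0-y->S2 S1-x->S3 S1-y->S4 S2-x->S5 S2-y->S6 S3-x->S7 S3-y->S8 S4-x->S9 S4-y->S10 S5-x->S11 S5-y->S12 S6-x->S13 S6-y->S14 S7-x->S7 S7-y->S8 S8-x->S9 S8-y->S10 S9-x->S11 S9-y->S12 S10-x->S13 S10-y->S14 S11-x->S7 S11-y->S8 S12-x->S9 S12-y->S10 S13-x->S11 S13-y->S12 S14-x->S13 S14-y->S14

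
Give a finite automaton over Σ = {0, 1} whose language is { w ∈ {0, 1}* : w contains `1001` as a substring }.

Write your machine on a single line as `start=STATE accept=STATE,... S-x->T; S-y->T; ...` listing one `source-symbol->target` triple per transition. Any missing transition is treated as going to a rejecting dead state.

start=q0; accept=q4; q0-0->q0; q0-1->q1; q1-0->q2; q1-1->q1; q2-0->q3; q2-1->q1; q3-0->q0; q3-1->q4; q4-0->q4; q4-1->q4

States q0..q3 record the length of the longest prefix of `1001` that matches the current input suffix. Reaching q4 means `1001` has been seen, and we stay there forever. Accept from q4.
        0   1  
>  q0   q0  q1 
   q1   q2  q1 
   q2   q3  q1 
   q3   q0  q4 
 * q4   q4  q4 
(> = start, * = accepting)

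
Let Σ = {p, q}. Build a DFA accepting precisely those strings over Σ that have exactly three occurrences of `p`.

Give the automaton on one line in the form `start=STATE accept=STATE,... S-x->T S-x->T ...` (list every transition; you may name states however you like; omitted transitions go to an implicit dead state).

start=s0 accept=s3 s0-p->s1 s0-q->s0 s1-p->s2 s1-q->s1 s2-p->s3 s2-q->s2 s3-p->s4 s3-q->s3 s4-p->s4 s4-q->s4

Only the number of `p`s matters, and only up to 4. Make a chain s0 → s1 → s2 → s3 → s4 advanced by each `p` (with s4 absorbing); every other symbol self-loops. The accepting set is {s3}.
        p   q  
>  s0   s1  s0 
   s1   s2  s1 
   s2   s3  s2 
 * s3   s4  s3 
   s4   s4  s4 
(> = start, * = accepting)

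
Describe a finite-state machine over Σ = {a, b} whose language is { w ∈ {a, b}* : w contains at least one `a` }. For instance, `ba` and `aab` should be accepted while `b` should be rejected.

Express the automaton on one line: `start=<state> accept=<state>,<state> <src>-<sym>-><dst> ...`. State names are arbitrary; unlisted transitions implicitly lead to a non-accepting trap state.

start=q0 accept=q1,q2 q0-a->q1 q0-b->q0 q1-a->q2 q1-b->q1 q2-a->q2 q2-b->q2

Only the number of `a`s matters, and only up to 2. Make a chain q0 → q1 → q2 advanced by each `a` (with q2 absorbing); every other symbol self-loops. The accepting set is {q1, q2}.
        a   b  
>  q0   q1  q0 
 * q1   q2  q1 
 * q2   q2  q2 
(> = start, * = accepting)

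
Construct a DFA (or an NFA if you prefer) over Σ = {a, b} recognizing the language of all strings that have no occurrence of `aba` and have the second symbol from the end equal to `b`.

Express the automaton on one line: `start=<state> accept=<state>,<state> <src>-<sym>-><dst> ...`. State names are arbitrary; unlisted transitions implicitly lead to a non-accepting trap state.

start=s0 accept=s4,s5 s0-a->s1 s0-b->s2 s1-a->s1 s1-b->s3 s2-a->s4 s2-b->s5 s3-a->s6 s3-b->s5 s4-a->s1 s4-b->s3 s5-a->s4 s5-b->s5 s6-a->s6 s6-b->s6

Handle the two conditions separately and then intersect. One (4 states) tracks partial matches of the forbidden pattern `aba`; the other (7 states) tracks the last 2 symbols read. Each combined state is a pair, one component from each; accept when both components accept. Minimizing collapses redundant product states.
With 7 states:
        a   b  
>  s0   s1  s2 
   s1   s1  s3 
   s2   s4  s5 
   s3   s6  s5 
 * s4   s1  s3 
 * s5   s4  s5 
   s6   s6  s6 
(> = start, * = accepting)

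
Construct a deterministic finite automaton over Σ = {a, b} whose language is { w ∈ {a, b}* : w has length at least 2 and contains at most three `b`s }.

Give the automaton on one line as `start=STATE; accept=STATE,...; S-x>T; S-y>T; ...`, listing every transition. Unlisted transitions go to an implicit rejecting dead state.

Run two small machines in parallel and take their product. One (4 states) tracks the input length, saturating at 3; the other (5 states) tracks the count of `b`s, saturating at 4. Each combined state is a pair, one component from each; accept when both components accept. Minimizing collapses redundant product states.
With 8 states:
        a   b  
>  s0   s1  s2 
   s1   s3  s4 
   s2   s4  s5 
 * s3   s3  s4 
 * s4   s4  s5 
 * s5   s5  s6 
 * s6   s6  s7 
   s7   s7  s7 
(> = start, * = accepting)

start=s0; accept=s3,s4,s5,s6; s0-a>s1; s0-b>s2; s1-a>s3; s1-b>s4; s2-a>s4; s2-b>s5; s3-a>s3; s3-b>s4; s4-a>s4; s4-b>s5; s5-a>s5; s5-b>s6; s6-a>s6; s6-b>s7; s7-a>s7; s7-b>s7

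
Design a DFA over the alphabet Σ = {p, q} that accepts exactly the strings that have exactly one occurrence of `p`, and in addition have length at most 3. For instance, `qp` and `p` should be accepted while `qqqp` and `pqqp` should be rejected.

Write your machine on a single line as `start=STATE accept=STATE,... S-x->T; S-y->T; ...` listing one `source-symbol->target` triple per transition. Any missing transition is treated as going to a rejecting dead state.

Build one automaton per condition and run them in lockstep. One (3 states) tracks the count of `p`s, saturating at 2; the other (5 states) tracks the input length, saturating at 4. Each combined state is a pair, one component from each; accept when both components accept.
With 12 states:
          p    q  
>  S0     S1   S2 
 * S1     S3   S4 
   S2     S4   S5 
   S3     S6   S6 
 * S4     S6   S7 
   S5     S7   S8 
   S6     S9   S9 
 * S7     S9  S10 
   S8    S10  S11 
   S9     S9   S9 
   S10    S9  S10 
   S11   S10  S11 
(> = start, * = accepting)

start=S0; accept=S1,S4,S7; S0-p->S1; S0-q->S2; S1-p->S3; S1-q->S4; S2-p->S4; S2-q->S5; S3-p->S6; S3-q->S6; S4-p->S6; S4-q->S7; S5-p->S7; S5-q->S8; S6-p->S9; S6-q->S9; S7-p->S9; S7-q->S10; S8-p->S10; S8-q->S11; S9-p->S9; S9-q->S9; S10-p->S9; S10-q->S10; S11-p->S10; S11-q->S11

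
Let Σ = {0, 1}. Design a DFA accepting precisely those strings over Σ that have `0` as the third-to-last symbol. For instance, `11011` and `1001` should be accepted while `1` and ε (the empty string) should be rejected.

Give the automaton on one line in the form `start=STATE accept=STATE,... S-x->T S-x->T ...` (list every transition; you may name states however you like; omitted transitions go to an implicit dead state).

A DFA must remember the last 3 symbols (since which symbol is third-to-last isn't known until the input ends). Use one state per possible window of the last ≤3 symbols; accept from those whose window starts with `0`.
15 states suffice.
          0    1  
>  q0     q1   q2 
   q1     q3   q4 
   q2     q5   q6 
   q3     q7   q8 
   q4     q9  q10 
   q5    q11  q12 
   q6    q13  q14 
 * q7     q7   q8 
 * q8     q9  q10 
 * q9    q11  q12 
 * q10   q13  q14 
   q11    q7   q8 
   q12    q9  q10 
   q13   q11  q12 
   q14   q13  q14 
(> = start, * = accepting)

start=q0 accept=q7,q8,q9,q10 q0-0->q1 q0-1->q2 q1-0->q3 q1-1->q4 q2-0->q5 q2-1->q6 q3-0->q7 q3-1->q8 q4-0->q9 q4-1->q10 q5-0->q11 q5-1->q12 q6-0->q13 q6-1->q14 q7-0->q7 q7-1->q8 q8-0->q9 q8-1->q10 q9-0->q11 q9-1->q12 q10-0->q13 q10-1->q14 q11-0->q7 q11-1->q8 q12-0->q9 q12-1->q10 q13-0->q11 q13-1->q12 q14-0->q13 q14-1->q14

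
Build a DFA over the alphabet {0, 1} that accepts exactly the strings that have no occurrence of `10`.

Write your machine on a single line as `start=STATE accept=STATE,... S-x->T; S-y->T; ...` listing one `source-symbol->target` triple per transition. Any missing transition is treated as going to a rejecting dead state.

This is the complement of 'contains `10`'. Use the same substring-matching states — A through C holding how much of `10` has just been matched — but flip the accepting set: everything except the trap C accepts.
A 3-state machine:
       0  1 
>* A   A  B 
 * B   C  B 
   C   C  C 
(> = start, * = accepting)

start=A; accept=A,B; A-0->A; A-1->B; B-0->C; B-1->B; C-0->C; C-1->C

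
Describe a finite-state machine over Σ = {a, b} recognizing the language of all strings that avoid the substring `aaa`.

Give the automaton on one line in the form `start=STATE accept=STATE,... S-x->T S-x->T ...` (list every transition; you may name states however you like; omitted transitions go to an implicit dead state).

This is the complement of 'contains `aaa`'. Use the same substring-matching states — q0 through q3 holding how much of `aaa` has just been matched — but flip the accepting set: everything except the trap q3 accepts.
4 states suffice.
        a   b  
>* q0   q1  q0 
 * q1   q2  q0 
 * q2   q3  q0 
   q3   q3  q3 
(> = start, * = accepting)

start=q0 accept=q0,q1,q2 q0-a->q1 q0-b->q0 q1-a->q2 q1-b->q0 q2-a->q3 q2-b->q0 q3-a->q3 q3-b->q3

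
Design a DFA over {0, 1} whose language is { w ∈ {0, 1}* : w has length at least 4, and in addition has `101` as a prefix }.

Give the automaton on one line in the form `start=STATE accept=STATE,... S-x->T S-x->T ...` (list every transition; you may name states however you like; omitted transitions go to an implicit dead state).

start=s0 accept=s5 s0-0->s1 s0-1->s2 s1-0->s1 s1-1->s1 s2-0->s3 s2-1->s1 s3-0->s1 s3-1->s4 s4-0->s5 s4-1->s5 s5-0->s5 s5-1->s5

Run two small machines in parallel and take their product. One (6 states) tracks the input length, saturating at 5; the other (5 states) tracks whether the input so far still matches the prefix `101`. Each combined state is a pair, one component from each; accept when both components accept. Equivalent product states are then merged.
A 6-state machine:
        0   1  
>  s0   s1  s2 
   s1   s1  s1 
   s2   s3  s1 
   s3   s1  s4 
   s4   s5  s5 
 * s5   s5  s5 
(> = start, * = accepting)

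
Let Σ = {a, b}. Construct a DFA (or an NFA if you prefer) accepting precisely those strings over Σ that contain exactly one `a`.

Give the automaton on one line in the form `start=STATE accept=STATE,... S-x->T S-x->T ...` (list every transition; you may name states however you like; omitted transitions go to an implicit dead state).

Only the number of `a`s matters, and only up to 2. Make a chain q0 → q1 → q2 advanced by each `a` (with q2 absorbing); every other symbol self-loops. The accepting set is {q1}.
3 states suffice.
        a   b  
>  q0   q1  q0 
 * q1   q2  q1 
   q2   q2  q2 
(> = start, * = accepting)

start=q0 accept=q1 q0-a->q1 q0-b->q0 q1-a->q2 q1-b->q1 q2-a->q2 q2-b->q2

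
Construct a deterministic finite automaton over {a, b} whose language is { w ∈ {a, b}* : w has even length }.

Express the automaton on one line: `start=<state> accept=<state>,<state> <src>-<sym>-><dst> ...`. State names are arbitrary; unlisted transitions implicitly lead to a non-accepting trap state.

start=q0 accept=q0 q0-a->q1 q0-b->q1 q1-a->q0 q1-b->q0

Only the length mod 2 matters, so use a 2-cycle: from any state, every input symbol moves to the next state, wrapping q1 back to q0. Mark q0 accepting.
        a   b  
>* q0   q1  q1 
   q1   q0  q0 
(> = start, * = accepting)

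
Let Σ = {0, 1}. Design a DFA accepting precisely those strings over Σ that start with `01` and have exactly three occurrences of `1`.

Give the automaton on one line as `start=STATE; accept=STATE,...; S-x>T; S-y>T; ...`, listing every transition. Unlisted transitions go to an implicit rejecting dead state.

Build one automaton per condition and run them in lockstep. The first has 4 states tracking whether the input so far still matches the prefix `01`; the second has 5 states tracking the count of `1`s, saturating at 4. A product state is a pair (one from each), accepting exactly when both do. After merging equivalent states the machine shrinks.
A 6-state machine:
        0   1  
>  q0   q1  q2 
   q1   q2  q3 
   q2   q2  q2 
   q3   q3  q4 
   q4   q4  q5 
 * q5   q5  q2 
(> = start, * = accepting)

start=q0; accept=q5; q0-0>q1; q0-1>q2; q1-0>q2; q1-1>q3; q2-0>q2; q2-1>q2; q3-0>q3; q3-1>q4; q4-0>q4; q4-1>q5; q5-0>q5; q5-1>q2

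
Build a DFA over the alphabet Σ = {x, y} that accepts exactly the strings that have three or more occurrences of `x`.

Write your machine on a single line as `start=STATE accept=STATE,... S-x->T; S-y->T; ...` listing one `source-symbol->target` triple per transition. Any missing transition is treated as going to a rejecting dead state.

start=A; accept=D,E; A-x->B; A-y->A; B-x->C; B-y->B; C-x->D; C-y->C; D-x->E; D-y->D; E-x->E; E-y->E

Count `x`s, saturating at 4: states A through D mean 0 through 3 `x`s seen; E means more than 3. Each `x` increments (capped at E); other symbols loop. Accept from {D, E}.
A 5-state machine:
       x  y 
>  A   B  A 
   B   C  B 
   C   D  C 
 * D   E  D 
 * E   E  E 
(> = start, * = accepting)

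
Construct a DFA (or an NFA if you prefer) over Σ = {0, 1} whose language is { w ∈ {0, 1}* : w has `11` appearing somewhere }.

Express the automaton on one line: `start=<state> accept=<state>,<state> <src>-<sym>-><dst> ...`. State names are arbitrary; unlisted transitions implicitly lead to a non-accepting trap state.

start=q0 accept=q2 q0-0->q0 q0-1->q1 q1-0->q0 q1-1->q2 q2-0->q2 q2-1->q2

States q0..q1 record the length of the longest prefix of `11` that matches the current input suffix. Reaching q2 means `11` has been seen, and we stay there forever. Accept from q2.
3 states suffice.
        0   1  
>  q0   q0  q1 
   q1   q0  q2 
 * q2   q2  q2 
(> = start, * = accepting)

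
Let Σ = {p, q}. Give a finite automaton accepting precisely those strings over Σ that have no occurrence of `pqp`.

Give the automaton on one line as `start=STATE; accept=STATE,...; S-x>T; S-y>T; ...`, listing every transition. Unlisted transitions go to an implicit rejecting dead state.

This is the complement of 'contains `pqp`'. Use the same substring-matching states — S0 through S3 holding how much of `pqp` has just been matched — but flip the accepting set: everything except the trap S3 accepts.
With 4 states:
        p   q  
>* S0   S1  S0 
 * S1   S1  S2 
 * S2   S3  S0 
   S3   S3  S3 
(> = start, * = accepting)

start=S0; accept=S0,S1,S2; S0-p>S1; S0-q>S0; S1-p>S1; S1-q>S2; S2-p>S3; S2-q>S0; S3-p>S3; S3-q>S3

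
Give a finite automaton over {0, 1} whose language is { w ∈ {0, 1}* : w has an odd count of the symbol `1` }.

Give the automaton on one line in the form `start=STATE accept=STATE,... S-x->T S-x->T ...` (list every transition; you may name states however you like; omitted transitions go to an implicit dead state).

Keep the running count of `1`s modulo 2: each `1` advances along the cycle A → B → A while other symbols loop. Accept at B.
       0  1 
>  A   A  B 
 * B   B  A 
(> = start, * = accepting)

start=A accept=B A-0->A A-1->B B-0->B B-1->A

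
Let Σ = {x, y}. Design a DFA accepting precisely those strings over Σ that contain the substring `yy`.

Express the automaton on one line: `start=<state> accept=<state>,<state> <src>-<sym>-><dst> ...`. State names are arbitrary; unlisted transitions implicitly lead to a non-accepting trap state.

States A..B record the length of the longest prefix of `yy` that matches the current input suffix. Reaching C means `yy` has been seen, and we stay there forever. Accept from C.
3 states suffice.
       x  y 
>  A   A  B 
   B   A  C 
 * C   C  C 
(> = start, * = accepting)

start=A accept=C A-x->A A-y->B B-x->A B-y->C C-x->C C-y->C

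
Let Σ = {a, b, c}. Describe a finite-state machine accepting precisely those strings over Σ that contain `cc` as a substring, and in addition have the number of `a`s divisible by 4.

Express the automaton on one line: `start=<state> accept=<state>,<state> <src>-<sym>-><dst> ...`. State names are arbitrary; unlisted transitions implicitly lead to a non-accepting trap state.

Build one automaton per condition and run them in lockstep. One (3 states) tracks whether and how much of `cc` has been seen; the other (4 states) tracks the count of `a`s modulo 4. Each combined state is a pair, one component from each; accept when both components accept.
          a    b    c  
>  q0     q1   q0   q2 
   q1     q3   q1   q4 
   q2     q1   q0   q5 
   q3     q6   q3   q7 
   q4     q3   q1   q8 
 * q5     q8   q5   q5 
   q6     q0   q6   q9 
   q7     q6   q3  q10 
   q8    q10   q8   q8 
   q9     q0   q6  q11 
   q10   q11  q10  q10 
   q11    q5  q11  q11 
(> = start, * = accepting)

start=q0 accept=q5 q0-a->q1 q0-b->q0 q0-c->q2 q1-a->q3 q1-b->q1 q1-c->q4 q2-a->q1 q2-b->q0 q2-c->q5 q3-a->q6 q3-b->q3 q3-c->q7 q4-a->q3 q4-b->q1 q4-c->q8 q5-a->q8 q5-b->q5 q5-c->q5 q6-a->q0 q6-b->q6 q6-c->q9 q7-a->q6 q7-b->q3 q7-c->q10 q8-a->q10 q8-b->q8 q8-c->q8 q9-a->q0 q9-b->q6 q9-c->q11 q10-a->q11 q10-b->q10 q10-c->q10 q11-a->q5 q11-b->q11 q11-c->q11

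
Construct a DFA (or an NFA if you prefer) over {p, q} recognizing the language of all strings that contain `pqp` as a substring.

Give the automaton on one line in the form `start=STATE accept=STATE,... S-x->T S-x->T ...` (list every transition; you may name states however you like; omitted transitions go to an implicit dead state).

Track how much of `pqp` has been matched so far: state A is no progress, D is the absorbing accept state reached once `pqp` has occurred. Intermediate states record partial matches; on a mismatch, fall back to the longest reusable overlap.
A 4-state machine:
       p  q 
>  A   B  A 
   B   B  C 
   C   D  A 
 * D   D  D 
(> = start, * = accepting)

start=A accept=D A-p->B A-q->A B-p->B B-q->C C-p->D C-q->A D-p->D D-q->D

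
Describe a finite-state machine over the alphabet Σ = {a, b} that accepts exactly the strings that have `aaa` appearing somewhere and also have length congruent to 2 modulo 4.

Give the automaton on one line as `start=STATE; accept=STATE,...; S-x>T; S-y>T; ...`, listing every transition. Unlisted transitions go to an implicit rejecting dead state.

Build one automaton per condition and run them in lockstep. The first has 4 states tracking whether and how much of `aaa` has been seen; the second has 4 states tracking the input length modulo 4. A product state is a pair (one from each), accepting exactly when both do.
          a    b  
>  q0     q1   q2 
   q1     q3   q4 
   q2     q5   q4 
   q3     q6   q7 
   q4     q8   q7 
   q5     q9   q7 
   q6    q10  q10 
   q7    q11   q0 
   q8    q12   q0 
   q9    q10   q0 
   q10   q13  q13 
   q11   q14   q2 
   q12   q13   q2 
   q13   q15  q15 
   q14   q15   q4 
 * q15    q6   q6 
(> = start, * = accepting)

start=q0; accept=q15; q0-a>q1; q0-b>q2; q1-a>q3; q1-b>q4; q2-a>q5; q2-b>q4; q3-a>q6; q3-b>q7; q4-a>q8; q4-b>q7; q5-a>q9; q5-b>q7; q6-a>q10; q6-b>q10; q7-a>q11; q7-b>q0; q8-a>q12; q8-b>q0; q9-a>q10; q9-b>q0; q10-a>q13; q10-b>q13; q11-a>q14; q11-b>q2; q12-a>q13; q12-b>q2; q13-a>q15; q13-b>q15; q14-a>q15; q14-b>q4; q15-a>q6; q15-b>q6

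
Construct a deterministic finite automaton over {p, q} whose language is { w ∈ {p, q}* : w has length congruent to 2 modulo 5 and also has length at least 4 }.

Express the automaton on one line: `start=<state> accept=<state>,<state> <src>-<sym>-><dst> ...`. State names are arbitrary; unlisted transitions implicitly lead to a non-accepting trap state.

start=A accept=H A-p->B A-q->B B-p->C B-q->C C-p->D C-q->D D-p->E D-q->E E-p->F E-q->F F-p->G F-q->G G-p->H G-q->H H-p->D H-q->D

Handle the two conditions separately and then intersect. The first has 5 states tracking the input length modulo 5; the second has 6 states tracking the input length, saturating at 5. A product state is a pair (one from each), accepting exactly when both do. Minimizing collapses redundant product states.
An 8-state machine:
       p  q 
>  A   B  B 
   B   C  C 
   C   D  D 
   D   E  E 
   E   F  F 
   F   G  G 
   G   H  H 
 * H   D  D 
(> = start, * = accepting)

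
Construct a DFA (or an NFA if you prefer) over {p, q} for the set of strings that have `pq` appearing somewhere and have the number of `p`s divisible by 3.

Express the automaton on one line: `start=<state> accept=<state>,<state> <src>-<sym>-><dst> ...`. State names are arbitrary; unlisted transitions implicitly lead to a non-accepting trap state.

Run two small machines in parallel and take their product. The first has 3 states tracking whether and how much of `pq` has been seen; the second has 3 states tracking the count of `p`s modulo 3. A product state is a pair (one from each), accepting exactly when both do.
7 states suffice.
        p   q  
>  S0   S1  S0 
   S1   S2  S3 
   S2   S4  S5 
   S3   S5  S3 
   S4   S1  S6 
   S5   S6  S5 
 * S6   S3  S6 
(> = start, * = accepting)

start=S0 accept=S6 S0-p->S1 S0-q->S0 S1-p->S2 S1-q->S3 S2-p->S4 S2-q->S5 S3-p->S5 S3-q->S3 S4-p->S1 S4-q->S6 S5-p->S6 S5-q->S5 S6-p->S3 S6-q->S6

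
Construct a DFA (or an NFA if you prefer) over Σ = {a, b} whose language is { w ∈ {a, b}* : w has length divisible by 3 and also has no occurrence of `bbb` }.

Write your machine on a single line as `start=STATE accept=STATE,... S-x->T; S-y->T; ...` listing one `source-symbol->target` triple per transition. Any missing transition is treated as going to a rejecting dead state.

Handle the two conditions separately and then intersect. One (3 states) tracks the input length modulo 3; the other (4 states) tracks partial matches of the forbidden pattern `bbb`. Each combined state is a pair, one component from each; accept when both components accept.
12 states suffice.
          a    b  
>* q0     q1   q2 
   q1     q3   q4 
   q2     q3   q5 
   q3     q0   q6 
   q4     q0   q7 
   q5     q0   q8 
 * q6     q1   q9 
 * q7     q1  q10 
   q8    q10  q10 
   q9     q3  q11 
   q10   q11  q11 
   q11    q8   q8 
(> = start, * = accepting)

start=q0; accept=q0,q6,q7; q0-a->q1; q0-b->q2; q1-a->q3; q1-b->q4; q2-a->q3; q2-b->q5; q3-a->q0; q3-b->q6; q4-a->q0; q4-b->q7; q5-a->q0; q5-b->q8; q6-a->q1; q6-b->q9; q7-a->q1; q7-b->q10; q8-a->q10; q8-b->q10; q9-a->q3; q9-b->q11; q10-a->q11; q10-b->q11; q11-a->q8; q11-b->q8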